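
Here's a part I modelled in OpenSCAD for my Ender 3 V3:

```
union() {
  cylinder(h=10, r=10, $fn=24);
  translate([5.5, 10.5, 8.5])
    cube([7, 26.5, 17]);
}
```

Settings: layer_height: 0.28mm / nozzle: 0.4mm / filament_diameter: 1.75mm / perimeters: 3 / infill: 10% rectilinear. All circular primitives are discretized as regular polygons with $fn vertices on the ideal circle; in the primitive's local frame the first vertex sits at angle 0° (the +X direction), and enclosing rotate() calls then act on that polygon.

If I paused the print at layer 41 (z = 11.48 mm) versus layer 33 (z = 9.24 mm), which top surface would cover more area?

Layer 41 (z = 11.48): the cylinder is absent (z outside [0, 10]); the cube at (5.5, 10.5) (footprint 7×26.5) is included at this height (area 185.50 mm²); Taking the union: only the 7×26.5 cube at (5.5, 10.5) is present, so the union is just that shape — area = 185.50 mm². So its area = 185.50 mm². Layer 33 (z = 9.24): the r=10 cylinder contributes a regular 24-gon of circumradius 10 (area = (24/2)·10.000²·sin(360°/24) = 310.58 mm²); the cube at (5.5, 10.5) (footprint 7×26.5) is included at this height (area 185.50 mm²); Taking the union: the 2 present regions are separate (no shared area or edge), so areas and boundary lengths simply add and each stays a separate island — area = 496.08 mm². So its area = 496.08 mm². Layer 33 is larger (496.08 vs 185.50 mm²).

layer 33 (z = 9.24 mm)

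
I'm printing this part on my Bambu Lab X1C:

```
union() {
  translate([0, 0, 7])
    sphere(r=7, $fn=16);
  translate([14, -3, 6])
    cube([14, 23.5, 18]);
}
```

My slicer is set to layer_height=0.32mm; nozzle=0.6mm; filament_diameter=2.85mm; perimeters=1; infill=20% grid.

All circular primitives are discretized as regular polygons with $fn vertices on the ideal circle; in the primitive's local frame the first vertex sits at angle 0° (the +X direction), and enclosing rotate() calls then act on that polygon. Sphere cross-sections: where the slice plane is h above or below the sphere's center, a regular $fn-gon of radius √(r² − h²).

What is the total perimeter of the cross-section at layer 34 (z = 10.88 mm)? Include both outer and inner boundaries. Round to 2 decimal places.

At z = 10.88 mm: the sphere: section is a regular 16-gon, circumradius = √(r²−h²) = √(7²−3.88²) = 5.826 (perimeter = 2·16·5.826·sin(180°/16) = 36.37 mm); the 14×23.5 cube at (14, -3) contributes its full rectangle (perimeter 75.00 mm); Combining (union): the 2 present regions are separate (no shared area or edge), so areas and boundary lengths simply add and each stays a separate island — boundary = 111.37 mm. Overall, the cross-section has 2 separate islands. Total boundary length (outer) = 111.37 mm.

111.37 mm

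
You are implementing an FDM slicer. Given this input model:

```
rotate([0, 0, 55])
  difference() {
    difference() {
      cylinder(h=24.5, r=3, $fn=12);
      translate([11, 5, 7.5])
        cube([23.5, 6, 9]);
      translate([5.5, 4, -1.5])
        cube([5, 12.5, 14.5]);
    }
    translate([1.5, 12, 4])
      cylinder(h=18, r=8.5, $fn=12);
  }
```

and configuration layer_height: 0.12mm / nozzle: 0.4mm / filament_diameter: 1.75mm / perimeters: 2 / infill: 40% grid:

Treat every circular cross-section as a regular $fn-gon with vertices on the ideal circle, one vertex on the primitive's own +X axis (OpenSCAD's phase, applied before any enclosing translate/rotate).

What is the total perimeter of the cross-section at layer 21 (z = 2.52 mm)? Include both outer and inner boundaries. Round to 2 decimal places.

18.63 mm

At z = 2.52 mm: the r=3 cylinder gives a regular 12-gon of circumradius 3 (constant along its height) (perimeter = 2·12·3.000·sin(180°/12) = 18.63 mm); the cube at (11, 5) does not reach this height (z outside [7.5, 16.5]); the cube at (5.5, 4) (footprint 5×12.5) is included at this height (perimeter 35.00 mm); Taking the first minus the rest: starting from the r=3 cylinder, the 5×12.5 cube at (5.5, 4) misses the remaining region (no effect) — boundary = 18.63 mm; the cylinder at (1.5, 12) does not reach this height (z outside [4, 22]); Taking the first minus the rest: none of the subtracted shapes is present at this height, so that combined region is unchanged — boundary = 18.63 mm; (rotated 55° about Z; rotation is an isometry so areas/perimeters/island counts are preserved). Overall, the cross-section is a single solid region. Total boundary length (outer) = 18.63 mm.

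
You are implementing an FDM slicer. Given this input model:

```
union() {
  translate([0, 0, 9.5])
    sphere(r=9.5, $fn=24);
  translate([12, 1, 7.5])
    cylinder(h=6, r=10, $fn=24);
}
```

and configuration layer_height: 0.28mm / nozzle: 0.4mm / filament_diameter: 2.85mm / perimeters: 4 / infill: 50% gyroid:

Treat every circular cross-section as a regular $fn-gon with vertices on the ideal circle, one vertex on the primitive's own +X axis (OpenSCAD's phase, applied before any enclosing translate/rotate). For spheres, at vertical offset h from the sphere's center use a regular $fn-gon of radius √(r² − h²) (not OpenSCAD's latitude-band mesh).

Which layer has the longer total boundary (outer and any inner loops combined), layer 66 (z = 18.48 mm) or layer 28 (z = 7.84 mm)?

layer 28 (z = 7.84 mm)

Layer 66 (z = 18.48): the r=9.5 sphere slices to a regular 24-gon of circumradius 3.100 (√(r²−h²) with h=8.98 from center) (perimeter = 2·24·3.100·sin(180°/24) = 19.42 mm); the cylinder at (12, 1) is not intersected at this z (z outside [7.5, 13.5]); Combining (union): only the r=9.5 sphere is present, so the union is just that shape — boundary = 19.42 mm. So its perimeter = 19.42 mm. Layer 28 (z = 7.84): the sphere: section is a regular 24-gon, circumradius = √(r²−h²) = √(9.5²−1.66²) = 9.354 (perimeter = 2·24·9.354·sin(180°/24) = 58.60 mm); the cylinder at (12, 1): section is a regular 24-gon, circumradius r=10 (perimeter = 2·24·10.000·sin(180°/24) = 62.65 mm); Combining (union): the regions partially overlap (shared area 75.20 mm²), so the edge portions inside another operand are dropped and the merged outline is re-measured after clipping — boundary = 86.72 mm. So its perimeter = 86.72 mm. Layer 28 is larger (86.72 vs 19.42 mm).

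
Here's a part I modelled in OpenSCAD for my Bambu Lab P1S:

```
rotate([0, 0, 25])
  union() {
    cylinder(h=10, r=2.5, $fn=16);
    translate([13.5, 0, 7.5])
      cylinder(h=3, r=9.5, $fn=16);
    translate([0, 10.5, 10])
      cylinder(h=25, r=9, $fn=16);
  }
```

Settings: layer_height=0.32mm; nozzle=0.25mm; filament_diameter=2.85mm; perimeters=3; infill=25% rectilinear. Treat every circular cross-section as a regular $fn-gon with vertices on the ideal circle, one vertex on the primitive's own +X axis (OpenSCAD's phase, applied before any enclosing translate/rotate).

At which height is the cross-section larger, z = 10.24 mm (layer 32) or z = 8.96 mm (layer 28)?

Layer 32 (z = 10.24): the cylinder is absent (z outside [0, 10]); the cylinder at (13.5, 0): section is a regular 16-gon, circumradius r=9.5 (area = (16/2)·9.500²·sin(360°/16) = 276.30 mm²); the r=9 cylinder at (0, 10.5) contributes a regular 16-gon of circumradius 9 (area = (16/2)·9.000²·sin(360°/16) = 247.98 mm²); Taking the union: the regions partially overlap — summed areas 524.28 mm² minus the doubly-counted overlap 5.03 mm² gives 519.25 mm² — area = 519.25 mm²; (whole slice rotated 25° about Z — lengths, areas and connectivity unchanged). So its area = 519.25 mm². Layer 28 (z = 8.96): the cylinder: section is a regular 16-gon, circumradius r=2.5 (area = (16/2)·2.500²·sin(360°/16) = 19.13 mm²); the r=9.5 cylinder at (13.5, 0) gives a regular 16-gon of circumradius 9.5 (constant along its height) (area = (16/2)·9.500²·sin(360°/16) = 276.30 mm²); the cylinder at (0, 10.5) is not intersected at this z (z outside [10, 35]); Taking the union: the 2 present regions are separate (no shared area or edge), so areas and boundary lengths simply add and each stays a separate island — area = 295.43 mm²; (whole slice rotated 25° about Z — lengths, areas and connectivity unchanged). So its area = 295.43 mm². Layer 32 is larger (519.25 vs 295.43 mm²).

layer 32 (z = 10.24 mm)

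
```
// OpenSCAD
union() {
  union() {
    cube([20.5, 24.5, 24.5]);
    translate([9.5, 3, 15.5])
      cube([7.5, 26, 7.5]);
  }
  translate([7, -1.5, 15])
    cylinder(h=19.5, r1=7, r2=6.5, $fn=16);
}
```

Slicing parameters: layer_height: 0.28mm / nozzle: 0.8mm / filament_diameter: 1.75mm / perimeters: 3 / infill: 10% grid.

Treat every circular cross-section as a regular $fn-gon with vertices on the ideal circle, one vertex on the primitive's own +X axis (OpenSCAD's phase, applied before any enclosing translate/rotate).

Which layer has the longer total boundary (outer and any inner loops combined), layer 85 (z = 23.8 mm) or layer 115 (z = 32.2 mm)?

Layer 85 (z = 23.8): the cube (footprint 20.5×24.5) is included at this height (perimeter 90.00 mm); the cube at (9.5, 3) does not reach this height (z outside [15.5, 23]); Merging all regions: only the 20.5×24.5 cube is present, so the union is just that shape — boundary = 90.00 mm; the cone at (7, -1.5) contributes a regular 16-gon of circumradius 6.774 (interpolated between r1=7 and r2=6.5 at t=0.451) (perimeter = 2·16·6.774·sin(180°/16) = 42.29 mm); Merging all regions: the regions partially overlap (shared area 50.37 mm²), so the edge portions inside another operand are dropped and the merged outline is re-measured after clipping — boundary = 101.25 mm. So its perimeter = 101.25 mm. Layer 115 (z = 32.2): the cube is not intersected at this z (z outside [0, 24.5]); the cube at (9.5, 3) does not reach this height (z outside [15.5, 23]); Taking the union: nothing is present at this height; the cone at (7, -1.5) (r1=7→r2=6.5) has section circumradius 6.559 here — a regular 16-gon (perimeter = 2·16·6.559·sin(180°/16) = 40.95 mm); Combining (union): only the cone at (7, -1.5) is present, so the union is just that shape — boundary = 40.95 mm. So its perimeter = 40.95 mm. Layer 85 is larger (101.25 vs 40.95 mm).

layer 85 (z = 23.8 mm)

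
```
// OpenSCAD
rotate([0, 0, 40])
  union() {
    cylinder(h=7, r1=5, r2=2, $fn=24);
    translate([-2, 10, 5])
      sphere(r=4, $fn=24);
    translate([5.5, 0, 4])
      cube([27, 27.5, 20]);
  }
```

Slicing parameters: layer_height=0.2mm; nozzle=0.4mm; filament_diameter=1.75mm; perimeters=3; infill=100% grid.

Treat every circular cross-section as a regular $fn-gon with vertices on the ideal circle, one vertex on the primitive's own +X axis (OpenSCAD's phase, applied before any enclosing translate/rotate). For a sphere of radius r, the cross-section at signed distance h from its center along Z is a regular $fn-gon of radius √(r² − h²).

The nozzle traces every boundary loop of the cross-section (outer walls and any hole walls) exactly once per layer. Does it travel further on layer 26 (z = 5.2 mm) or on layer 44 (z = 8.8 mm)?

layer 26 (z = 5.2 mm)

Layer 26 (z = 5.2): the cone: at t=0.743 of its height the radius interpolates to r₁+(r₂−r₁)t = 2.771, giving a regular 24-gon of that circumradius (perimeter = 2·24·2.771·sin(180°/24) = 17.36 mm); the r=4 sphere at (-2, 10) slices to a regular 24-gon of circumradius 3.995 (√(r²−h²) with h=0.2 from center) (perimeter = 2·24·3.995·sin(180°/24) = 25.03 mm); the cube at (5.5, 0) (footprint 27×27.5) is included at this height (perimeter 109.00 mm); Merging all regions: the 3 present regions are separate (no shared area or edge), so areas and boundary lengths simply add and each stays a separate island — boundary = 151.39 mm; (rotated 40° about Z; rotation is an isometry so areas/perimeters/island counts are preserved). So its perimeter = 151.39 mm. Layer 44 (z = 8.8): the cone does not reach this height (z outside [0, 7]); the r=4 sphere at (-2, 10) slices to a regular 24-gon of circumradius 1.249 (√(r²−h²) with h=3.8 from center) (perimeter = 2·24·1.249·sin(180°/24) = 7.83 mm); the cube at (5.5, 0) (footprint 27×27.5) is included at this height (perimeter 109.00 mm); Taking the union: the 2 present regions are separate (no shared area or edge), so areas and boundary lengths simply add and each stays a separate island — boundary = 116.83 mm; (whole slice rotated 40° about Z — lengths, areas and connectivity unchanged). So its perimeter = 116.83 mm. Layer 26 is larger (151.39 vs 116.83 mm).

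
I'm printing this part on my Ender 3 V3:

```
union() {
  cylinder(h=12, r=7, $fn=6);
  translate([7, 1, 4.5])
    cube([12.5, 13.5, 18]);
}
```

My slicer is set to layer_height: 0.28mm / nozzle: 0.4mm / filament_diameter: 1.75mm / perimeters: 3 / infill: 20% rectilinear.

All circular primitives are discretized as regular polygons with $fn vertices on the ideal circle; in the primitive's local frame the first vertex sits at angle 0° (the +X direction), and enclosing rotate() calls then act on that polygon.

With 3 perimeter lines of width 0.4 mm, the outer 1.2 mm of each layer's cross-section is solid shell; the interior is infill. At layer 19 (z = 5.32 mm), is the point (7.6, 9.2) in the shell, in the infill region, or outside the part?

At z = 5.32 mm: the cylinder: section is a regular 6-gon, circumradius r=7; the cube at (7, 1) (footprint 12.5×13.5) is included at this height; Merging all regions: the 2 present regions are separate (no shared area or edge), so areas and boundary lengths simply add and each stays a separate island — 2 connected regions. Overall, the cross-section has 2 separate islands. The nearest boundary edge runs (7.00, 1.00)→(7.00, 14.50); distance from the point to it = 0.60 mm. (Shell/infill is judged within the island containing the point — the largest one.) The point is inside the cross-section, 0.60 mm from the nearest boundary — within the 1.2 mm shell band (3 × 0.4).

shell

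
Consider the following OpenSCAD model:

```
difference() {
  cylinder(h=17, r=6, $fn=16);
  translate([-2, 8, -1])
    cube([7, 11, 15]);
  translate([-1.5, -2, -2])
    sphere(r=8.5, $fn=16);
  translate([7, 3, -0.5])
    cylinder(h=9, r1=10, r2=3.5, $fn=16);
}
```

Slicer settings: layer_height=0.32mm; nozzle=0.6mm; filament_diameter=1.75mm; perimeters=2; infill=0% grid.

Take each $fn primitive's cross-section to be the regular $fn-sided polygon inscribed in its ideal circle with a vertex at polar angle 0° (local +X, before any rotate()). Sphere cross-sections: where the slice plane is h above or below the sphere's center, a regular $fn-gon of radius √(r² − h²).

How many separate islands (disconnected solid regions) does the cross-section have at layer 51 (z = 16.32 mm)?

At z = 16.32 mm: the cylinder: section is a regular 16-gon, circumradius r=6; the cube at (-2, 8) is absent (z outside [-1, 14]); the sphere at (-1.5, -2) is absent (|z−center|=18.320 > r=8.5); the cone at (7, 3) is absent (z outside [-0.5, 8.5]); Taking the first minus the rest: none of the subtracted shapes is present at this height, so the r=6 cylinder is unchanged — 1 connected region. Overall, the cross-section is a single solid region. Island count = 1.

1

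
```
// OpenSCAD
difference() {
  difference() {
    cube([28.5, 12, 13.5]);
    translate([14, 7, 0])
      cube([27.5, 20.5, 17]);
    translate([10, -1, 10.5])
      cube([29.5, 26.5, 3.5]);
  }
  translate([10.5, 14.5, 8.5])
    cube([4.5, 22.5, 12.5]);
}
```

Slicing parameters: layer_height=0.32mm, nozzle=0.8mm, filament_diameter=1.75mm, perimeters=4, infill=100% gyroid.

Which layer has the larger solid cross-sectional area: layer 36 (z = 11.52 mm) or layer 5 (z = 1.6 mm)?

layer 5 (z = 1.6 mm)

Layer 36 (z = 11.52): the 28.5×12 cube contributes its full rectangle (area 342.00 mm²); the 27.5×20.5 cube at (14, 7) contributes its full rectangle (area 563.75 mm²); the cube at (10, -1) is present — its section is the full 29.5×26.5 rectangle (area 781.75 mm²); Taking the first minus the rest: starting from the 28.5×12 cube (342.00 mm²), the 27.5×20.5 cube at (14, 7) partially overlaps it — only the 72.50 mm² overlap (of its 563.75 mm²) is removed, clipping the outline; the 29.5×26.5 cube at (10, -1) partially overlaps it — only the 149.50 mm² overlap (of its 781.75 mm²) is removed, clipping the outline — area = 120.00 mm²; the cube at (10.5, 14.5) (footprint 4.5×22.5) is included at this height (area 101.25 mm²); After the difference (first − rest): starting from that combined region (120.00 mm²), the 4.5×22.5 cube at (10.5, 14.5) misses the remaining region (no effect) — area = 120.00 mm². So its area = 120.00 mm². Layer 5 (z = 1.6): the 28.5×12 cube contributes its full rectangle (area 342.00 mm²); the cube at (14, 7) (footprint 27.5×20.5) is included at this height (area 563.75 mm²); the cube at (10, -1) is not intersected at this z (z outside [10.5, 14]); After the difference (first − rest): starting from the 28.5×12 cube (342.00 mm²), the 27.5×20.5 cube at (14, 7) partially overlaps it — only the 72.50 mm² overlap (of its 563.75 mm²) is removed, clipping the outline — area = 269.50 mm²; the cube at (10.5, 14.5) is not intersected at this z (z outside [8.5, 21]); Taking the first minus the rest: none of the subtracted shapes is present at this height, so the result so far is unchanged — area = 269.50 mm². So its area = 269.50 mm². Layer 5 is larger (269.50 vs 120.00 mm²).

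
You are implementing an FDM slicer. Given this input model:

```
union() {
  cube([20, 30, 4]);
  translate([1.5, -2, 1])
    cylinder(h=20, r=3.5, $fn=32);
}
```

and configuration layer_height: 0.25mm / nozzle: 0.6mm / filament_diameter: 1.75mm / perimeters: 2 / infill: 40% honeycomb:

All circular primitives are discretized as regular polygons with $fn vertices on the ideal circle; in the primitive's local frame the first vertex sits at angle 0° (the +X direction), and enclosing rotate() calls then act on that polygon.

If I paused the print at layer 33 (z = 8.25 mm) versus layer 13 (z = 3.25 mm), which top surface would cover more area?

Layer 33 (z = 8.25): the cube is absent (z outside [0, 4]); the r=3.5 cylinder at (1.5, -2) gives a regular 32-gon of circumradius 3.5 (constant along its height) (area = (32/2)·3.500²·sin(360°/32) = 38.24 mm²); Taking the union: only the r=3.5 cylinder at (1.5, -2) is present, so the union is just that shape — area = 38.24 mm². So its area = 38.24 mm². Layer 13 (z = 3.25): the cube (footprint 20×30) is included at this height (area 600.00 mm²); the r=3.5 cylinder at (1.5, -2) contributes a regular 32-gon of circumradius 3.5 (area = (32/2)·3.500²·sin(360°/32) = 38.24 mm²); Taking the union: the regions partially overlap — summed areas 638.24 mm² minus the doubly-counted overlap 5.05 mm² gives 633.18 mm² — area = 633.18 mm². So its area = 633.18 mm². Layer 13 is larger (633.18 vs 38.24 mm²).

layer 13 (z = 3.25 mm)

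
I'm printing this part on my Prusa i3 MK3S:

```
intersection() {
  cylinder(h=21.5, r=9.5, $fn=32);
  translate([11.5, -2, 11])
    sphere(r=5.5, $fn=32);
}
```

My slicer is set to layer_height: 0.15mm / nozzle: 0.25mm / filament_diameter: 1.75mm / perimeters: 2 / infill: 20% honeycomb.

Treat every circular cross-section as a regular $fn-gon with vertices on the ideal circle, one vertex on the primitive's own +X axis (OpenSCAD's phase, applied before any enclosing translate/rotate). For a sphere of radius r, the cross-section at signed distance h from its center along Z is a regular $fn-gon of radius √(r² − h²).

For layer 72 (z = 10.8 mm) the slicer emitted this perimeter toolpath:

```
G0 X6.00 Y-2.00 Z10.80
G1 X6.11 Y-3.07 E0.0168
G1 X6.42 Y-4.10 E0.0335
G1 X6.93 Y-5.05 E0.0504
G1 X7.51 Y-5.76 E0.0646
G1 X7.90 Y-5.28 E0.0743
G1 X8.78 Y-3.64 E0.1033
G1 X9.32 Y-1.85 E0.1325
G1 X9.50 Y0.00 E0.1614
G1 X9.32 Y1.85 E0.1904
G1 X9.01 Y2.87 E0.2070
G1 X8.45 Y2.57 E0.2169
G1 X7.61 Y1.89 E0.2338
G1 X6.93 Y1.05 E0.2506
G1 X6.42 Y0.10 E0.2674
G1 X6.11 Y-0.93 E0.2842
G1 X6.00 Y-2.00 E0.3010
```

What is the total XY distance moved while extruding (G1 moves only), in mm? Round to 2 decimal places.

19.31 mm

Sum the Euclidean lengths of each G1 segment: total = 19.31 mm.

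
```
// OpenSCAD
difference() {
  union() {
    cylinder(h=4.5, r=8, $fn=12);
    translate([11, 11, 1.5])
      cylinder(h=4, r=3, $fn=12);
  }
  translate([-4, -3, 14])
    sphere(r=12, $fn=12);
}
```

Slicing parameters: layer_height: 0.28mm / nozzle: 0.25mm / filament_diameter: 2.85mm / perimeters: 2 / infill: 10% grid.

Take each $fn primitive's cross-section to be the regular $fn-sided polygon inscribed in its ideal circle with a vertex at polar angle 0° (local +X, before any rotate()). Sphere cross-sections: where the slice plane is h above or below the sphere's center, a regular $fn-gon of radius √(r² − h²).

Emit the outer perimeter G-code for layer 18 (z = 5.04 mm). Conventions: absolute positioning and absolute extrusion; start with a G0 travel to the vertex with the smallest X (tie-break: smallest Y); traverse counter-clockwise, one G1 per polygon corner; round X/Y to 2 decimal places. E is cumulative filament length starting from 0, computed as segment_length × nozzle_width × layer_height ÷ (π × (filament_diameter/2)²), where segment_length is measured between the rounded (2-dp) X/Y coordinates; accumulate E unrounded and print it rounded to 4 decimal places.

At z = 5.04 mm: the cylinder is absent (z outside [0, 4.5]); the r=3 cylinder at (11, 11) contributes a regular 12-gon of circumradius 3; Taking the union: only the r=3 cylinder at (11, 11) is present, so the union is just that shape — 1 connected region; the r=12 sphere at (-4, -3) contributes a regular 12-gon of circumradius √(12²−8.96²) = 7.982; After the difference (first − rest): starting from the result so far, the r=12 sphere at (-4, -3) misses the remaining region (no effect) — 1 connected region. The outline is a single polygon with 12 vertices. Extrusion per mm of travel: 0.25 × 0.28 / (π × 1.425²) = 0.010973. Accumulating E over each segment gives final E = 0.2046.

G0 X8.00 Y11.00 Z5.04
G1 X8.40 Y9.50 E0.0170
G1 X9.50 Y8.40 E0.0341
G1 X11.00 Y8.00 E0.0511
G1 X12.50 Y8.40 E0.0682
G1 X13.60 Y9.50 E0.0852
G1 X14.00 Y11.00 E0.1023
G1 X13.60 Y12.50 E0.1193
G1 X12.50 Y13.60 E0.1364
G1 X11.00 Y14.00 E0.1534
G1 X9.50 Y13.60 E0.1704
G1 X8.40 Y12.50 E0.1875
G1 X8.00 Y11.00 E0.2046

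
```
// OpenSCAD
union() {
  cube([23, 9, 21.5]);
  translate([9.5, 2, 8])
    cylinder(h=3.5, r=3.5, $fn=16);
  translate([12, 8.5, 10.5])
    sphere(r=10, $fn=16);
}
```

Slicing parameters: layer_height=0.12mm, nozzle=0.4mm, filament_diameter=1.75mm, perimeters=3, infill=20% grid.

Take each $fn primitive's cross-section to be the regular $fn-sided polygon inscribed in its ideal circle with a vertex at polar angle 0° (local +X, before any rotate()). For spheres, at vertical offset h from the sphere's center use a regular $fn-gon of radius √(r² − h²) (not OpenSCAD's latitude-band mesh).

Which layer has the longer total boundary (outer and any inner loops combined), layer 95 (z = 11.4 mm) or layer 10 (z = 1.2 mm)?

layer 95 (z = 11.4 mm)

Layer 95 (z = 11.4): the cube is present — its section is the full 23×9 rectangle (perimeter 64.00 mm); the r=3.5 cylinder at (9.5, 2) gives a regular 16-gon of circumradius 3.5 (constant along its height) (perimeter = 2·16·3.500·sin(180°/16) = 21.85 mm); the r=10 sphere at (12, 8.5) slices to a regular 16-gon of circumradius 9.959 (√(r²−h²) with h=0.9 from center) (perimeter = 2·16·9.959·sin(180°/16) = 62.18 mm); Taking the union: the regions partially overlap (shared area 188.49 mm²), so the edge portions inside another operand are dropped and the merged outline is re-measured after clipping — boundary = 75.20 mm. So its perimeter = 75.20 mm. Layer 10 (z = 1.2): the cube is present — its section is the full 23×9 rectangle (perimeter 64.00 mm); the cylinder at (9.5, 2) is not intersected at this z (z outside [8, 11.5]); the sphere at (12, 8.5): section is a regular 16-gon, circumradius = √(r²−h²) = √(10²−9.3²) = 3.676 (perimeter = 2·16·3.676·sin(180°/16) = 22.95 mm); Merging all regions: the regions partially overlap (shared area 24.31 mm²), so the edge portions inside another operand are dropped and the merged outline is re-measured after clipping — boundary = 67.30 mm. So its perimeter = 67.30 mm. Layer 95 is larger (75.20 vs 67.30 mm).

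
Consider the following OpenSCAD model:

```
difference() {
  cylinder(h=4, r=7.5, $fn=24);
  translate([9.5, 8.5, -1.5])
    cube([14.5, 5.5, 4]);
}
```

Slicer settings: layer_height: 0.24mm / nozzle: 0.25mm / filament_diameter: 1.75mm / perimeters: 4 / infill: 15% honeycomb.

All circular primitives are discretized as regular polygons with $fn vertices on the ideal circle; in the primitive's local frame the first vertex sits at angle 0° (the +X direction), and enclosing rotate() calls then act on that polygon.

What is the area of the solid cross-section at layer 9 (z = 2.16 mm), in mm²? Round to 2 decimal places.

174.70 mm²

At z = 2.16 mm: the r=7.5 cylinder contributes a regular 24-gon of circumradius 7.5 (area = (24/2)·7.500²·sin(360°/24) = 174.70 mm²); the cube at (9.5, 8.5) is present — its section is the full 14.5×5.5 rectangle (area 79.75 mm²); Subtracting the remaining from the first: starting from the r=7.5 cylinder (174.70 mm²), the 14.5×5.5 cube at (9.5, 8.5) misses the remaining region (no effect) — area = 174.70 mm². Overall, the cross-section is a single solid region. Net area = 174.70 mm².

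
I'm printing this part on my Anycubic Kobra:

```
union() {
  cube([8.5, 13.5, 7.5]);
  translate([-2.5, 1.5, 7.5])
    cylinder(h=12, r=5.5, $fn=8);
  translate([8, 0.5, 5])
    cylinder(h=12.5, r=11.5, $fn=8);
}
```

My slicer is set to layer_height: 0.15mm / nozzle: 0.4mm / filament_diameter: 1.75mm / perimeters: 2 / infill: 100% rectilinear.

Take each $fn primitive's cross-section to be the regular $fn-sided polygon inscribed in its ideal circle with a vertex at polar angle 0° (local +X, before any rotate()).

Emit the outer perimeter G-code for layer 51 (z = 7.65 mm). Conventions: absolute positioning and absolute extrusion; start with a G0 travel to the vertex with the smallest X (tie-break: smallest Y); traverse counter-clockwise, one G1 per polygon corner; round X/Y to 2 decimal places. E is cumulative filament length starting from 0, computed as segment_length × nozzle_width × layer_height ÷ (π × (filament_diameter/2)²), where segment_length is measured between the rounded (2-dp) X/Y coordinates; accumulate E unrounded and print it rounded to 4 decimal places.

At z = 7.65 mm: the cube is absent (z outside [0, 7.5]); the r=5.5 cylinder at (-2.5, 1.5) contributes a regular 8-gon of circumradius 5.5; the cylinder at (8, 0.5): section is a regular 8-gon, circumradius r=11.5; Combining (union): the regions partially overlap (shared area 41.47 mm²), so overlapping operands fuse into one piece — 1 connected region. The outline is a single polygon with 14 vertices. Extrusion per mm of travel: 0.4 × 0.15 / (π × 0.875²) = 0.024945. Accumulating E over each segment gives final E = 1.9629.

G0 X-8.00 Y1.50 Z7.65
G1 X-6.39 Y-2.39 E0.1050
G1 X-2.50 Y-4.00 E0.2100
G1 X-1.76 Y-3.69 E0.2301
G1 X-0.13 Y-7.63 E0.3364
G1 X8.00 Y-11.00 E0.5560
G1 X16.13 Y-7.63 E0.7755
G1 X19.50 Y0.50 E0.9950
G1 X16.13 Y8.63 E1.2146
G1 X8.00 Y12.00 E1.4341
G1 X-0.13 Y8.63 E1.6536
G1 X-1.06 Y6.40 E1.7139
G1 X-2.50 Y7.00 E1.7528
G1 X-6.39 Y5.39 E1.8578
G1 X-8.00 Y1.50 E1.9629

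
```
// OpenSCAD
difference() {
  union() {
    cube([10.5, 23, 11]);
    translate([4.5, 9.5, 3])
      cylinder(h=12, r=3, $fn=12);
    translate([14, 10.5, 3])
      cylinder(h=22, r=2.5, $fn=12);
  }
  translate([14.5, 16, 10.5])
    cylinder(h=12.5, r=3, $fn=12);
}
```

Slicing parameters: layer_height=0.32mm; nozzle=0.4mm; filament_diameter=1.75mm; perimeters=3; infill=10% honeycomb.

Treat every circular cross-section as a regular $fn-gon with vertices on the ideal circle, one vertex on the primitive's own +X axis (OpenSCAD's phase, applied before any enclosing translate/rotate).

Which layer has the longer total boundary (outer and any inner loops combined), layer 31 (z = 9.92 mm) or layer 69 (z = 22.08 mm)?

layer 31 (z = 9.92 mm)

Layer 31 (z = 9.92): the cube (footprint 10.5×23) is included at this height (perimeter 67.00 mm); the cylinder at (4.5, 9.5): section is a regular 12-gon, circumradius r=3 (perimeter = 2·12·3.000·sin(180°/12) = 18.63 mm); the r=2.5 cylinder at (14, 10.5) gives a regular 12-gon of circumradius 2.5 (constant along its height) (perimeter = 2·12·2.500·sin(180°/12) = 15.53 mm); Combining (union): the regions partially overlap (shared area 27.00 mm²), so the edge portions inside another operand are dropped and the merged outline is re-measured after clipping — boundary = 82.53 mm; the cylinder at (14.5, 16) is absent (z outside [10.5, 23]); After the difference (first − rest): none of the subtracted shapes is present at this height, so the result so far is unchanged — boundary = 82.53 mm. So its perimeter = 82.53 mm. Layer 69 (z = 22.08): the cube does not reach this height (z outside [0, 11]); the cylinder at (4.5, 9.5) is not intersected at this z (z outside [3, 15]); the r=2.5 cylinder at (14, 10.5) gives a regular 12-gon of circumradius 2.5 (constant along its height) (perimeter = 2·12·2.500·sin(180°/12) = 15.53 mm); Merging all regions: only the r=2.5 cylinder at (14, 10.5) is present, so the union is just that shape — boundary = 15.53 mm; the cylinder at (14.5, 16): section is a regular 12-gon, circumradius r=3 (perimeter = 2·12·3.000·sin(180°/12) = 18.63 mm); Taking the first minus the rest: starting from the result so far, the r=3 cylinder at (14.5, 16) misses the remaining region (no effect) — boundary = 15.53 mm. So its perimeter = 15.53 mm. Layer 31 is larger (82.53 vs 15.53 mm).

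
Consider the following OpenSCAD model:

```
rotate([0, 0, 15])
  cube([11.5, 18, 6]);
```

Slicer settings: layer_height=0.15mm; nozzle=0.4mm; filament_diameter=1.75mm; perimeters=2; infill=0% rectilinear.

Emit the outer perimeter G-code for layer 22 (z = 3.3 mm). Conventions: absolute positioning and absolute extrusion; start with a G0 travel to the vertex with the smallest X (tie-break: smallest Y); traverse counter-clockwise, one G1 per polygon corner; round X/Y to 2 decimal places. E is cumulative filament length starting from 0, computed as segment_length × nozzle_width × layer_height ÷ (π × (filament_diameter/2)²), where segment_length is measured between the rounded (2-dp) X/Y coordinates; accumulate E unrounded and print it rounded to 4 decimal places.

G0 X-4.66 Y17.39 Z3.30
G1 X0.00 Y0.00 E0.4491
G1 X11.11 Y2.98 E0.7360
G1 X6.45 Y20.36 E1.1849
G1 X-4.66 Y17.39 E1.4718

At z = 3.3 mm: the 11.5×18 cube contributes its full rectangle; (whole slice rotated 15° about Z — lengths, areas and connectivity unchanged). The outline is a single polygon with 4 vertices. Extrusion per mm of travel: 0.4 × 0.15 / (π × 0.875²) = 0.024945. Accumulating E over each segment gives final E = 1.4718.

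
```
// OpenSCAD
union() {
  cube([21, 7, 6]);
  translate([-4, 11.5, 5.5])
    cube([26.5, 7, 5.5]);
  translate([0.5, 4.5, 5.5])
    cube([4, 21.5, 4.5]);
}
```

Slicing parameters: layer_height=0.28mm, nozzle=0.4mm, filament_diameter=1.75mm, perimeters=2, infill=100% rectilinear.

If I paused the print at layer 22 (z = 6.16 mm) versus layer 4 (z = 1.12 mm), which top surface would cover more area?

layer 22 (z = 6.16 mm)

Layer 22 (z = 6.16): the cube does not reach this height (z outside [0, 6]); the cube at (-4, 11.5) (footprint 26.5×7) is included at this height (area 185.50 mm²); the cube at (0.5, 4.5) (footprint 4×21.5) is included at this height (area 86.00 mm²); Combining (union): the regions partially overlap — summed areas 271.50 mm² minus the doubly-counted overlap 28.00 mm² gives 243.50 mm² — area = 243.50 mm². So its area = 243.50 mm². Layer 4 (z = 1.12): the cube (footprint 21×7) is included at this height (area 147.00 mm²); the cube at (-4, 11.5) is absent (z outside [5.5, 11]); the cube at (0.5, 4.5) is absent (z outside [5.5, 10]); Combining (union): only the 21×7 cube is present, so the union is just that shape — area = 147.00 mm². So its area = 147.00 mm². Layer 22 is larger (243.50 vs 147.00 mm²).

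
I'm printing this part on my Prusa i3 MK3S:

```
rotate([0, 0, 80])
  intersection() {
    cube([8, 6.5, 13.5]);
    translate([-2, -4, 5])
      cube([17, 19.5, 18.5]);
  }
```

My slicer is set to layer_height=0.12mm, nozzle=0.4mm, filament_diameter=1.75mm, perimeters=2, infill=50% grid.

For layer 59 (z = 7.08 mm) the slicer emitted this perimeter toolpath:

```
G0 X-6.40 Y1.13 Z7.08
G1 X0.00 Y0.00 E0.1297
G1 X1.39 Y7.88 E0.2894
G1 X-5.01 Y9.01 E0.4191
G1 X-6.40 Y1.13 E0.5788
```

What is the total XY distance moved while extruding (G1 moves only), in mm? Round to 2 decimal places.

Sum the Euclidean lengths of each G1 segment: total = 29.00 mm.

29.00 mm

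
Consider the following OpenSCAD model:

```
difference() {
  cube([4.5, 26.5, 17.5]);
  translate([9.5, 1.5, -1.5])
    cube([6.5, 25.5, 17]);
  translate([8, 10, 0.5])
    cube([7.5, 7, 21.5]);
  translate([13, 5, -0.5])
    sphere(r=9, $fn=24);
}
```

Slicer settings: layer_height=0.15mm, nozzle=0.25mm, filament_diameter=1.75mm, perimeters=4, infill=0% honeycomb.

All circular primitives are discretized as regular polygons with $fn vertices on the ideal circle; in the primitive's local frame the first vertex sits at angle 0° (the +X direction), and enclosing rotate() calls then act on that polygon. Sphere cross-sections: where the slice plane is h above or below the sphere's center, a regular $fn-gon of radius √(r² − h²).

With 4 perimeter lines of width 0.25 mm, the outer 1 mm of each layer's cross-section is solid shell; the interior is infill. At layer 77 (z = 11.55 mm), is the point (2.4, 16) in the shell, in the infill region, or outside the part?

At z = 11.55 mm: the cube is present — its section is the full 4.5×26.5 rectangle; the cube at (9.5, 1.5) is present — its section is the full 6.5×25.5 rectangle; the cube at (8, 10) is present — its section is the full 7.5×7 rectangle; the sphere at (13, 5) is absent (|z−center|=12.050 > r=9); After the difference (first − rest): starting from the 4.5×26.5 cube, the 6.5×25.5 cube at (9.5, 1.5) misses the remaining region (no effect); the 7.5×7 cube at (8, 10) misses the remaining region (no effect) — 1 connected region. Overall, the cross-section is a single solid region. The nearest boundary edge runs (4.50, 26.50)→(4.50, 0.00); distance from the point to it = 2.10 mm. The point is inside the cross-section and 2.10 mm from the nearest boundary — more than the 1 mm shell width (4 × 0.25), so it's in the infill interior.

infill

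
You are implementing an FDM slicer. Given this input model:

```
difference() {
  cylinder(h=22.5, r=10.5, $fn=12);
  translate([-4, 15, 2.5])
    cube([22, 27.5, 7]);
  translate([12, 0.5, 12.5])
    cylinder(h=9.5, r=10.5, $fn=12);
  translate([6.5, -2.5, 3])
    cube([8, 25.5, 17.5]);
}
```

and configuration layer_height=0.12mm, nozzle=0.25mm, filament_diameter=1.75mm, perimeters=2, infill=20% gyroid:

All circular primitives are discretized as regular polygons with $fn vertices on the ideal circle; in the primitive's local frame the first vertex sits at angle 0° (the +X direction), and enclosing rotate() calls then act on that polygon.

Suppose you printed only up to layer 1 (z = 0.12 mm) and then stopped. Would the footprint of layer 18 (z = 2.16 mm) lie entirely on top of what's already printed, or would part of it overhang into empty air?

Compare the two slices. At z = 0.12: the r=10.5 cylinder contributes a regular 12-gon of circumradius 10.5 (area = (12/2)·10.500²·sin(360°/12) = 330.75 mm²); the cube at (-4, 15) does not reach this height (z outside [2.5, 9.5]); the cylinder at (12, 0.5) is not intersected at this z (z outside [12.5, 22]); the cube at (6.5, -2.5) is absent (z outside [3, 20.5]); Taking the first minus the rest: none of the subtracted shapes is present at this height, so the r=10.5 cylinder is unchanged — area = 330.75 mm². At z = 2.16: the cylinder: section is a regular 12-gon, circumradius r=10.5 (area = (12/2)·10.500²·sin(360°/12) = 330.75 mm²); the cube at (-4, 15) is absent (z outside [2.5, 9.5]); the cylinder at (12, 0.5) is absent (z outside [12.5, 22]); the cube at (6.5, -2.5) is absent (z outside [3, 20.5]); Taking the first minus the rest: none of the subtracted shapes is present at this height, so the r=10.5 cylinder is unchanged — area = 330.75 mm². Checking containment: the cross-section at z = 2.16 is a subset of the cross-section at z = 0.12.

entirely on top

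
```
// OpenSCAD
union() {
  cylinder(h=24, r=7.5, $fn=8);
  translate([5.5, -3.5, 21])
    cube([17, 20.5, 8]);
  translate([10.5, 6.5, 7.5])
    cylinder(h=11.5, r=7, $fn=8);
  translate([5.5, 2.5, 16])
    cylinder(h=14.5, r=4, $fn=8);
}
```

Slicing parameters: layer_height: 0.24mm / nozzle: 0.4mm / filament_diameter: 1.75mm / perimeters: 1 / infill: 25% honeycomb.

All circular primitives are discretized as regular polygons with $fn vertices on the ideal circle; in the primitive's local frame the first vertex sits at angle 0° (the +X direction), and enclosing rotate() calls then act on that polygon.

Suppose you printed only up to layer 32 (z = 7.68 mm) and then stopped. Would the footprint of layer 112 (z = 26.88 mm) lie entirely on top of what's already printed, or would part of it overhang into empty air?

Compare the two slices. At z = 7.68: the r=7.5 cylinder contributes a regular 8-gon of circumradius 7.5 (area = (8/2)·7.500²·sin(360°/8) = 159.10 mm²); the cube at (5.5, -3.5) is absent (z outside [21, 29]); the cylinder at (10.5, 6.5): section is a regular 8-gon, circumradius r=7 (area = (8/2)·7.000²·sin(360°/8) = 138.59 mm²); the cylinder at (5.5, 2.5) does not reach this height (z outside [16, 30.5]); Combining (union): the regions partially overlap — summed areas 297.69 mm² minus the doubly-counted overlap 5.76 mm² gives 291.93 mm² — area = 291.93 mm². At z = 26.88: the cylinder does not reach this height (z outside [0, 24]); the 17×20.5 cube at (5.5, -3.5) contributes its full rectangle (area 348.50 mm²); the cylinder at (10.5, 6.5) is not intersected at this z (z outside [7.5, 19]); the r=4 cylinder at (5.5, 2.5) contributes a regular 8-gon of circumradius 4 (area = (8/2)·4.000²·sin(360°/8) = 45.25 mm²); Combining (union): the regions partially overlap — summed areas 393.75 mm² minus the doubly-counted overlap 22.63 mm² gives 371.13 mm² — area = 371.13 mm². Checking containment: at z = 26.88 the cross-section extends beyond the z = 7.68 cross-section by about 212.92 mm².

part overhangs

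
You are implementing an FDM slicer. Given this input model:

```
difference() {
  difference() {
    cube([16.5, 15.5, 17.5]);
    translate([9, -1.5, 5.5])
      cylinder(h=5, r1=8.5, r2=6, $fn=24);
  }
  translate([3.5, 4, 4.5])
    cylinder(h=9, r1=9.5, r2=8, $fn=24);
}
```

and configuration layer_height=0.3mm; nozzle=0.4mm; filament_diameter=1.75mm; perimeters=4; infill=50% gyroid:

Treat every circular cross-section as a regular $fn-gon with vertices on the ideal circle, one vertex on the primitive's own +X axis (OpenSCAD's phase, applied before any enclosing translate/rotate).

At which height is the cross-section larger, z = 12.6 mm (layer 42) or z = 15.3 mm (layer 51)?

Layer 42 (z = 12.6): the cube (footprint 16.5×15.5) is included at this height (area 255.75 mm²); the cone at (9, -1.5) is not intersected at this z (z outside [5.5, 10.5]); Taking the first minus the rest: none of the subtracted shapes is present at this height, so the 16.5×15.5 cube is unchanged — area = 255.75 mm²; the cone at (3.5, 4) (r1=9.5→r2=8) has section circumradius 8.150 here — a regular 24-gon (area = (24/2)·8.150²·sin(360°/24) = 206.30 mm²); Taking the first minus the rest: starting from that combined region (255.75 mm²), the cone at (3.5, 4) partially overlaps it — only the 124.06 mm² overlap (of its 206.30 mm²) is removed, clipping the outline — area = 131.69 mm². So its area = 131.69 mm². Layer 51 (z = 15.3): the 16.5×15.5 cube contributes its full rectangle (area 255.75 mm²); the cone at (9, -1.5) does not reach this height (z outside [5.5, 10.5]); Subtracting the remaining from the first: none of the subtracted shapes is present at this height, so the 16.5×15.5 cube is unchanged — area = 255.75 mm²; the cone at (3.5, 4) does not reach this height (z outside [4.5, 13.5]); Subtracting the remaining from the first: none of the subtracted shapes is present at this height, so the result so far is unchanged — area = 255.75 mm². So its area = 255.75 mm². Layer 51 is larger (255.75 vs 131.69 mm²).

layer 51 (z = 15.3 mm)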